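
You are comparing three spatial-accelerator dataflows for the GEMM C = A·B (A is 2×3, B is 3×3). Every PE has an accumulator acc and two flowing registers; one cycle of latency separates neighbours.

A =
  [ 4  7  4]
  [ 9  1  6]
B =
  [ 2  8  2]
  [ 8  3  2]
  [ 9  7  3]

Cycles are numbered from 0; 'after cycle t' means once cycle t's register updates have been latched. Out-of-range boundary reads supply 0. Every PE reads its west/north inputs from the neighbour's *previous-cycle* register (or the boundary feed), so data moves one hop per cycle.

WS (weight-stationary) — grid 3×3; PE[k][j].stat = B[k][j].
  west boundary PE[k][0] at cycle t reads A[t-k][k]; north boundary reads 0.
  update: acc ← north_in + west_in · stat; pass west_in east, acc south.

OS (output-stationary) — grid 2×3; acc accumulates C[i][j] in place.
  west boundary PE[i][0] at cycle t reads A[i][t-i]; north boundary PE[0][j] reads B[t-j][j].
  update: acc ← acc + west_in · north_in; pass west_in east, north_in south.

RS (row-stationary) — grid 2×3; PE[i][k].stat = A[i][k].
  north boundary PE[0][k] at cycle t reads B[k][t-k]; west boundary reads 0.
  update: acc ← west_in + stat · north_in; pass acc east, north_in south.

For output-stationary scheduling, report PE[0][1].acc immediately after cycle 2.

OS (2×3). Following PE[0][1] plus its west/north inputs:
  [0] (0,0) acc=8 (h:4 v:2)
  [0] (0,1) acc=0 (h:0 v:0)
  [1] (0,0) acc=64 (h:7 v:8)
  [1] (0,1) acc=32 (h:4 v:8)
  [2] (0,0) acc=100 (h:4 v:9)
  [2] (0,1) acc=53 (h:7 v:3)

PE[0][1].acc = 53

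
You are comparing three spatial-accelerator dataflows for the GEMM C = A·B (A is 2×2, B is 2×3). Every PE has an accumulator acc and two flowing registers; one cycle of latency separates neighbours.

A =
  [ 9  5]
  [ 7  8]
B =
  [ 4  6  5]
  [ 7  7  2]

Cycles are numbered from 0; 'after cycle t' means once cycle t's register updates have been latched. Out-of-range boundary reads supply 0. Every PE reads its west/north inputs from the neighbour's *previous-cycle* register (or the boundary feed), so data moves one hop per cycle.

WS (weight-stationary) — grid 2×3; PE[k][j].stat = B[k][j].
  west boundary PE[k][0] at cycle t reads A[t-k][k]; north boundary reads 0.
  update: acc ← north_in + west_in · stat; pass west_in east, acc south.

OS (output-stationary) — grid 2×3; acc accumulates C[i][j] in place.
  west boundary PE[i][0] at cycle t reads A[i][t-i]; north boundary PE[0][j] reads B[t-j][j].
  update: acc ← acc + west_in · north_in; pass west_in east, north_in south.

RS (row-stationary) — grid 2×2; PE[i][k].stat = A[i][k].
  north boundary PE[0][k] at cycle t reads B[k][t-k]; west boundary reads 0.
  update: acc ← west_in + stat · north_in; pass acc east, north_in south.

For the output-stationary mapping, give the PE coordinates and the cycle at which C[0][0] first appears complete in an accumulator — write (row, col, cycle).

Under OS, C[0][0] lands at PE[0][0]:
  [0] (0,0) acc=36 (h:9 v:4)
  [1] (0,0) acc=71 (h:5 v:7)

(row, col, cycle) = (0, 0, 1)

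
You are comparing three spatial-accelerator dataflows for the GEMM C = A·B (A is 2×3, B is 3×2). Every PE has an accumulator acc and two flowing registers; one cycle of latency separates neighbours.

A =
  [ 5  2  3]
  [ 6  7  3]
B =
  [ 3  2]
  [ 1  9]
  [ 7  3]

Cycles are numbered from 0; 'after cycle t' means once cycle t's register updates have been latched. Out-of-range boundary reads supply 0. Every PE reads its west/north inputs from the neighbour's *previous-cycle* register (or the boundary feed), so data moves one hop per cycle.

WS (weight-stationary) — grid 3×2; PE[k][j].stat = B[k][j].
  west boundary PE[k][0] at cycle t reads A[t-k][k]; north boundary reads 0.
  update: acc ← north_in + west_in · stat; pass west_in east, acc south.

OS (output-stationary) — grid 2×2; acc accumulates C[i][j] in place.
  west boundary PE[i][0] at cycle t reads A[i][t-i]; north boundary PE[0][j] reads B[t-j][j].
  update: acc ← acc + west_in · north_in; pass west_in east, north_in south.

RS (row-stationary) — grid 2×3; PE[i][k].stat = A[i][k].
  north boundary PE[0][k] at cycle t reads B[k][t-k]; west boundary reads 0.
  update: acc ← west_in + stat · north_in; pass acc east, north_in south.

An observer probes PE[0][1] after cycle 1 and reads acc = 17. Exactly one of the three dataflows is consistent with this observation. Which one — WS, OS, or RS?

dataflow = RS

— WS: 3×2; PE[0][1] trace:
  step 0 · PE0,1: acc=0; fwd→0 fwd↓0
  step 1 · PE0,1: acc=10; fwd→5 fwd↓10
— OS: 2×2; PE[0][1] trace:
  step 0 · PE0,1: acc=0; fwd→0 fwd↓0
  step 1 · PE0,1: acc=10; fwd→5 fwd↓2
— RS: 2×3; PE[0][1] trace:
  step 0 · PE0,1: acc=0; fwd→0 fwd↓0
  step 1 · PE0,1: acc=17; fwd→17 fwd↓1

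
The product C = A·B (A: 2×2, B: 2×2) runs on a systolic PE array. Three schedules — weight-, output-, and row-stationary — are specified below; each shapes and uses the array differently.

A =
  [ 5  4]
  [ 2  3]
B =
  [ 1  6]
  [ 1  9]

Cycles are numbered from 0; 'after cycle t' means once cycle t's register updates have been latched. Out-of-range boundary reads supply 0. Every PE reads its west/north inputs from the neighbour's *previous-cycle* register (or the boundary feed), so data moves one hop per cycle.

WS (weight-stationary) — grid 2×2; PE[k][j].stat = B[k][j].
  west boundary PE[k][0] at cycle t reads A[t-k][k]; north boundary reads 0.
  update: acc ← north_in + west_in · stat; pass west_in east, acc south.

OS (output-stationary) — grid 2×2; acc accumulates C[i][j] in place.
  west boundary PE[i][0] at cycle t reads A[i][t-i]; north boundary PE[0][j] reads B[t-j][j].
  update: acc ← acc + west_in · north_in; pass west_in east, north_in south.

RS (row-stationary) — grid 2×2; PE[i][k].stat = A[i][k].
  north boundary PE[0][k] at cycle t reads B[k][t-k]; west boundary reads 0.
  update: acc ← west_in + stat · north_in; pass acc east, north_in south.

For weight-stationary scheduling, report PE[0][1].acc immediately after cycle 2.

PE[0][1].acc = 12

WS on a 2×2 grid — tracing PE[0][1] and its feeders:
  after 0 — PE[0][0] acc=5, pass-E 5, pass-S 5
  after 0 — PE[0][1] acc=0, pass-E 0, pass-S 0
  after 1 — PE[0][0] acc=2, pass-E 2, pass-S 2
  after 1 — PE[0][1] acc=30, pass-E 5, pass-S 30
  after 2 — PE[0][0] acc=0, pass-E 0, pass-S 0
  after 2 — PE[0][1] acc=12, pass-E 2, pass-S 12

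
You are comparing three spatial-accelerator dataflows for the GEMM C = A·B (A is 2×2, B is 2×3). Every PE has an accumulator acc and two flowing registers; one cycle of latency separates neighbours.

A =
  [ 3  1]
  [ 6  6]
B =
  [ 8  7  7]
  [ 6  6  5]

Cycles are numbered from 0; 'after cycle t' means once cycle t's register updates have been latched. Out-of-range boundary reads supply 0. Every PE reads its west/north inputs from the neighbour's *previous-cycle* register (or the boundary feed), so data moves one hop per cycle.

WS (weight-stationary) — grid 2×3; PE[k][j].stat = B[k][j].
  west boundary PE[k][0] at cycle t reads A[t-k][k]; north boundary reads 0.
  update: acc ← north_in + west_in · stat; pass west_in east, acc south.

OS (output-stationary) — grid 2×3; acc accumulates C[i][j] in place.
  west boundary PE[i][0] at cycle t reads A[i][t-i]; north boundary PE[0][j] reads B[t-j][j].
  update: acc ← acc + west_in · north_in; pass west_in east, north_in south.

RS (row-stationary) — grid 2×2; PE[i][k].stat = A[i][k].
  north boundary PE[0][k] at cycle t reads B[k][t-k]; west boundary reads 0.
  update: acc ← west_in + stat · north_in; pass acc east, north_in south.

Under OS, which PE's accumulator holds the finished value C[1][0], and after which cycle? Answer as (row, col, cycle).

(row, col, cycle) = (1, 0, 2)

OS: C[1][0] accumulates in PE[1][0]:
  t=0 PE[1][0]: acc=0 h=0 v=0
  t=1 PE[1][0]: acc=48 h=6 v=8
  t=2 PE[1][0]: acc=84 h=6 v=6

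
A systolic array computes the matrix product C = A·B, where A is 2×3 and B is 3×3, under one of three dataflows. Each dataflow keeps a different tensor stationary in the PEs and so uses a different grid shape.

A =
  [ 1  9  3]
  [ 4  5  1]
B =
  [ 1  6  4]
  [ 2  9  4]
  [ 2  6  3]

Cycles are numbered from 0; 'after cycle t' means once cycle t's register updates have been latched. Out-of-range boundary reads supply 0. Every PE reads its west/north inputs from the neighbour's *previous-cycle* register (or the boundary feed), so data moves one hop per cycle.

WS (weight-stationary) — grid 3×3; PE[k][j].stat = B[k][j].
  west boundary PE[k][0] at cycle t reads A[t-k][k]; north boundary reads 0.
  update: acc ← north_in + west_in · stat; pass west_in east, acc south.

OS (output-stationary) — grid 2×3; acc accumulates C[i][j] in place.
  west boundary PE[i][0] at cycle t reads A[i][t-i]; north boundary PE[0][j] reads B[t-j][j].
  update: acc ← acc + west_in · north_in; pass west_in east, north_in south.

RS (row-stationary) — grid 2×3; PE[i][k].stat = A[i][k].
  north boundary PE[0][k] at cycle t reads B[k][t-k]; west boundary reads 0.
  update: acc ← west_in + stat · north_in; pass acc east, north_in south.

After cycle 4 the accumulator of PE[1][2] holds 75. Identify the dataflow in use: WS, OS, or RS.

— WS: 3×3; PE[1][2] trace:
  c0 r1c2: 0 / 0 / 0
  c1 r1c2: 0 / 0 / 0
  c2 r1c2: 0 / 0 / 0
  c3 r1c2: 40 / 9 / 40
  c4 r1c2: 36 / 5 / 36
— OS: 2×3; PE[1][2] trace:
  c0 r1c2: 0 / 0 / 0
  c1 r1c2: 0 / 0 / 0
  c2 r1c2: 0 / 0 / 0
  c3 r1c2: 16 / 4 / 4
  c4 r1c2: 36 / 5 / 4
— RS: 2×3; PE[1][2] trace:
  c0 r1c2: 0 / 0 / 0
  c1 r1c2: 0 / 0 / 0
  c2 r1c2: 0 / 0 / 0
  c3 r1c2: 16 / 16 / 2
  c4 r1c2: 75 / 75 / 6

dataflow = RS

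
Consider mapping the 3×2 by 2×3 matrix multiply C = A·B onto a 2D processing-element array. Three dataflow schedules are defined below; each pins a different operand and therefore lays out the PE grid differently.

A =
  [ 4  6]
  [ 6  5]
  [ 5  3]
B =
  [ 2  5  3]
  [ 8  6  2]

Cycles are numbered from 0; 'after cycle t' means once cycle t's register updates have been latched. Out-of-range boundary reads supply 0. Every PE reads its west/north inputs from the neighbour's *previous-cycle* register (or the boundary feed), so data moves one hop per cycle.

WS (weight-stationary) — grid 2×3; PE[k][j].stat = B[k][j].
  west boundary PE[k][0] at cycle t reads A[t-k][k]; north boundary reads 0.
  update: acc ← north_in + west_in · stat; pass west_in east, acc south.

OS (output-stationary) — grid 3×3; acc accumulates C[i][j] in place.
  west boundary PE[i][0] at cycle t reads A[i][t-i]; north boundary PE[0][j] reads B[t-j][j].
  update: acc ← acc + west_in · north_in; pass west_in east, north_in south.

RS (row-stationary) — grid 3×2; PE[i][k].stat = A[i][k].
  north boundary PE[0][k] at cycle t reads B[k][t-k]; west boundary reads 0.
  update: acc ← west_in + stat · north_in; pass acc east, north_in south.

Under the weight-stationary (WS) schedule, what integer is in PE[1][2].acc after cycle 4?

WS 2×3: PE[1][2] cycle-by-cycle (with neighbour feeds):
  step 0 · PE0,2: acc=0; fwd→0 fwd↓0
  step 0 · PE1,1: acc=0; fwd→0 fwd↓0
  step 0 · PE1,2: acc=0; fwd→0 fwd↓0
  step 1 · PE0,2: acc=0; fwd→0 fwd↓0
  step 1 · PE1,1: acc=0; fwd→0 fwd↓0
  step 1 · PE1,2: acc=0; fwd→0 fwd↓0
  step 2 · PE0,2: acc=12; fwd→4 fwd↓12
  step 2 · PE1,1: acc=56; fwd→6 fwd↓56
  step 2 · PE1,2: acc=0; fwd→0 fwd↓0
  step 3 · PE0,2: acc=18; fwd→6 fwd↓18
  step 3 · PE1,1: acc=60; fwd→5 fwd↓60
  step 3 · PE1,2: acc=24; fwd→6 fwd↓24
  step 4 · PE0,2: acc=15; fwd→5 fwd↓15
  step 4 · PE1,1: acc=43; fwd→3 fwd↓43
  step 4 · PE1,2: acc=28; fwd→5 fwd↓28

PE[1][2].acc = 28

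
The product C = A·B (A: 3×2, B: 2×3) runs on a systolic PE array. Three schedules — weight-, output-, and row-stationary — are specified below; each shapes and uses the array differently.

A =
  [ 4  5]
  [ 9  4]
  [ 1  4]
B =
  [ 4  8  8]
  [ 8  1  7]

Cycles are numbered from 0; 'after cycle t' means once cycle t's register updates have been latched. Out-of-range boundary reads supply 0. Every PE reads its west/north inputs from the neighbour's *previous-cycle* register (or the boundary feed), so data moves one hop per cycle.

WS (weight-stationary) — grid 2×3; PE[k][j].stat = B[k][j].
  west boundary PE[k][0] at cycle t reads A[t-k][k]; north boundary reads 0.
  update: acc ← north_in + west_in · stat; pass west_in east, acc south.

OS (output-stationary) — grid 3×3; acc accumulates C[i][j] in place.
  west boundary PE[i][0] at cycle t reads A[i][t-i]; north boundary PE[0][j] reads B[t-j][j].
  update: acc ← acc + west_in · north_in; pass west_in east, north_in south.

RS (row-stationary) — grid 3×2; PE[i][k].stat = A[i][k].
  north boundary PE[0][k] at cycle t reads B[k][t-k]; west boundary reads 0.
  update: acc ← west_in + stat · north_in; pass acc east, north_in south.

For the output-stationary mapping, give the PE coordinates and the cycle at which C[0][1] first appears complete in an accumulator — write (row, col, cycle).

OS: C[0][1] accumulates in PE[0][1]:
  0: (0,1).acc=0  regs=<0,0>
  1: (0,1).acc=32  regs=<4,8>
  2: (0,1).acc=37  regs=<5,1>

(row, col, cycle) = (0, 1, 2)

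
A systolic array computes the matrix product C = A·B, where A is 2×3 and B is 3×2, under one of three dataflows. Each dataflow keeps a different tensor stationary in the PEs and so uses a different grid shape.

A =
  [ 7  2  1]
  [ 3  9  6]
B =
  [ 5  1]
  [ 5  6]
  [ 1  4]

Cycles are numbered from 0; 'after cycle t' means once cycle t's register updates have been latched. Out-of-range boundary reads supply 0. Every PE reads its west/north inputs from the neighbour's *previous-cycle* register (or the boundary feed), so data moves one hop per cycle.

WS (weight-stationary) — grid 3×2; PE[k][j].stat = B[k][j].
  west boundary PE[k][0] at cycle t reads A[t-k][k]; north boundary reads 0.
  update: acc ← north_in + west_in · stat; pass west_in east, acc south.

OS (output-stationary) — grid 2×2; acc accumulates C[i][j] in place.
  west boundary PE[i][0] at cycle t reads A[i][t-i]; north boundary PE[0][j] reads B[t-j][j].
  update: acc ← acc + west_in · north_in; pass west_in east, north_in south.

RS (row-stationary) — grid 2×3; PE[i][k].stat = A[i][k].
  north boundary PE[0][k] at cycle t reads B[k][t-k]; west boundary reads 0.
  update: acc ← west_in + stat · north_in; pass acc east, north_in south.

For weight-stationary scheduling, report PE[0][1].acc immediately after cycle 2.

PE[0][1].acc = 3

WS on a 3×2 grid — tracing PE[0][1] and its feeders:
  t=0 PE[0][0]: acc=35 h=7 v=35
  t=0 PE[0][1]: acc=0 h=0 v=0
  t=1 PE[0][0]: acc=15 h=3 v=15
  t=1 PE[0][1]: acc=7 h=7 v=7
  t=2 PE[0][0]: acc=0 h=0 v=0
  t=2 PE[0][1]: acc=3 h=3 v=3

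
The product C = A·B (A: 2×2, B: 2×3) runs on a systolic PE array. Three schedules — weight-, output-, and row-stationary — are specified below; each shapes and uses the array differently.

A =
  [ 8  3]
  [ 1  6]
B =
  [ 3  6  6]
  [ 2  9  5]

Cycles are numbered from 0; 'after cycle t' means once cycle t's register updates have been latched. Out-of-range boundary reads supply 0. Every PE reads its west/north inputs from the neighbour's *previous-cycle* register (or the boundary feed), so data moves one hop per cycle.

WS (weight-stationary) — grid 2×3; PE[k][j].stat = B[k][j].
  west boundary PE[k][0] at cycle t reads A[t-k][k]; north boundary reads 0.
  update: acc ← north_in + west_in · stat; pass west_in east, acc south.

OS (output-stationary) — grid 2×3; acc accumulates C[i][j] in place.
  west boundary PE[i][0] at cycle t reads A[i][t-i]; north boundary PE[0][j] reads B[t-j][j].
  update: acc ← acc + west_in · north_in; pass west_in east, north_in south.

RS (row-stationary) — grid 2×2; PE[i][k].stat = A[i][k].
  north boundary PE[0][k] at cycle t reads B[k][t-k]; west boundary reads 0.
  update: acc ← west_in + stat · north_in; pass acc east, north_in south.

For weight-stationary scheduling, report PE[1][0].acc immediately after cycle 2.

Tracing WS — 2×3 array, target PE[1][0]:
  [0] (0,0) acc=24 (h:8 v:24)
  [0] (1,0) acc=0 (h:0 v:0)
  [1] (0,0) acc=3 (h:1 v:3)
  [1] (1,0) acc=30 (h:3 v:30)
  [2] (0,0) acc=0 (h:0 v:0)
  [2] (1,0) acc=15 (h:6 v:15)

PE[1][0].acc = 15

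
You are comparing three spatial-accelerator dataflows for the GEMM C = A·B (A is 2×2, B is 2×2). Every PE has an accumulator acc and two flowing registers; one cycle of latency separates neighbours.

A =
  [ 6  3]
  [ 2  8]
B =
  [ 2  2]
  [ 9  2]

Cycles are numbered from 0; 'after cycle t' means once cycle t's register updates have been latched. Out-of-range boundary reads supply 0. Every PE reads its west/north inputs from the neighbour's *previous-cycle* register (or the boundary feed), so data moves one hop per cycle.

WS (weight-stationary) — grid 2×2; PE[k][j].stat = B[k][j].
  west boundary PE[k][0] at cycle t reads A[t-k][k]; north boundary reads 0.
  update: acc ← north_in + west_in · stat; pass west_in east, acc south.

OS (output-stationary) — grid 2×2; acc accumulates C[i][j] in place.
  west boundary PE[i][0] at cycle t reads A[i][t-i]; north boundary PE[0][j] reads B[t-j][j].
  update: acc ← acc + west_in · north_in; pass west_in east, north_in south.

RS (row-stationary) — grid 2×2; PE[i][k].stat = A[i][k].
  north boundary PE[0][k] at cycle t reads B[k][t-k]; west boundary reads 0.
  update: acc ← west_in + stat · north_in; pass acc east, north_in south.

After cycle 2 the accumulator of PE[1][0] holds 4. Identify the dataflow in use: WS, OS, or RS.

dataflow = RS

— WS: 2×2; PE[1][0] trace:
  t=0 PE[1][0]: acc=0 h=0 v=0
  t=1 PE[1][0]: acc=39 h=3 v=39
  t=2 PE[1][0]: acc=76 h=8 v=76
— OS: 2×2; PE[1][0] trace:
  t=0 PE[1][0]: acc=0 h=0 v=0
  t=1 PE[1][0]: acc=4 h=2 v=2
  t=2 PE[1][0]: acc=76 h=8 v=9
— RS: 2×2; PE[1][0] trace:
  t=0 PE[1][0]: acc=0 h=0 v=0
  t=1 PE[1][0]: acc=4 h=4 v=2
  t=2 PE[1][0]: acc=4 h=4 v=2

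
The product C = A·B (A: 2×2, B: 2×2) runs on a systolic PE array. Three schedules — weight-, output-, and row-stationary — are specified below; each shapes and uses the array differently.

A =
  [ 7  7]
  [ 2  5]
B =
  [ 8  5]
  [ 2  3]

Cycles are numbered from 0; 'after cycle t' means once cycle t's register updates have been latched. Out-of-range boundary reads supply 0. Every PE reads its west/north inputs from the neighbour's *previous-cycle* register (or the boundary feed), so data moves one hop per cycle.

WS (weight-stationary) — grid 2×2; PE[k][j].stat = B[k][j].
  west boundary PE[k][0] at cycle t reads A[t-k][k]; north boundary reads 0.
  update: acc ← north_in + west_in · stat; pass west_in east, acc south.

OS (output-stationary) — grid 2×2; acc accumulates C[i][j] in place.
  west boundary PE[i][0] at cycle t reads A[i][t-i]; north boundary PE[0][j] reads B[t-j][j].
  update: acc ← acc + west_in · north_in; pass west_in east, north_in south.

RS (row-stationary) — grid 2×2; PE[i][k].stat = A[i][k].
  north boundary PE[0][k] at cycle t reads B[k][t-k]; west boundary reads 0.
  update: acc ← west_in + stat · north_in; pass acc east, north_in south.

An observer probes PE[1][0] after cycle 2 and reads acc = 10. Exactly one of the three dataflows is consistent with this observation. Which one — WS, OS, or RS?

WS [2×2] PE[1][0] across cycles:
  t=0 PE[1][0]: acc=0 h=0 v=0
  t=1 PE[1][0]: acc=70 h=7 v=70
  t=2 PE[1][0]: acc=26 h=5 v=26
OS [2×2] PE[1][0] across cycles:
  t=0 PE[1][0]: acc=0 h=0 v=0
  t=1 PE[1][0]: acc=16 h=2 v=8
  t=2 PE[1][0]: acc=26 h=5 v=2
RS [2×2] PE[1][0] across cycles:
  t=0 PE[1][0]: acc=0 h=0 v=0
  t=1 PE[1][0]: acc=16 h=16 v=8
  t=2 PE[1][0]: acc=10 h=10 v=5

dataflow = RS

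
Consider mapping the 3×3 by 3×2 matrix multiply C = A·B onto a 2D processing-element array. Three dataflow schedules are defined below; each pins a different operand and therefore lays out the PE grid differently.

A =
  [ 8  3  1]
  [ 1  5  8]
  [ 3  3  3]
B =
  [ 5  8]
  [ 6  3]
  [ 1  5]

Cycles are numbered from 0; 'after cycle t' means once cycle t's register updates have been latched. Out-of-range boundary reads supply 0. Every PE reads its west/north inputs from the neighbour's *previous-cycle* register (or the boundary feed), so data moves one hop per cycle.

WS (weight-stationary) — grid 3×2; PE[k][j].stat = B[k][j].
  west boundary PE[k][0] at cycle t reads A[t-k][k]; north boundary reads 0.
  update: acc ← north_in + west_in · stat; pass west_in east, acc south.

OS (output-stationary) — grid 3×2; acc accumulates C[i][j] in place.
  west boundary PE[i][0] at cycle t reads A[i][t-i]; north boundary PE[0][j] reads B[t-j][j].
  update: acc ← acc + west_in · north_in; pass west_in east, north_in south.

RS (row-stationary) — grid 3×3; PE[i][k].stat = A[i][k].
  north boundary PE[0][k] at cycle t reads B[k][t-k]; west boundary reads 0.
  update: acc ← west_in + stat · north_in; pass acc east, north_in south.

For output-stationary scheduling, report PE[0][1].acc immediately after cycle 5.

OS on a 3×2 grid — tracing PE[0][1] and its feeders:
  @0  [0,0]  acc 40  |  →8  ↓5
  @0  [0,1]  acc 0  |  →0  ↓0
  @1  [0,0]  acc 58  |  →3  ↓6
  @1  [0,1]  acc 64  |  →8  ↓8
  @2  [0,0]  acc 59  |  →1  ↓1
  @2  [0,1]  acc 73  |  →3  ↓3
  @3  [0,0]  acc 59  |  →0  ↓0
  @3  [0,1]  acc 78  |  →1  ↓5
  @4  [0,0]  acc 59  |  →0  ↓0
  @4  [0,1]  acc 78  |  →0  ↓0
  @5  [0,0]  acc 59  |  →0  ↓0
  @5  [0,1]  acc 78  |  →0  ↓0

PE[0][1].acc = 78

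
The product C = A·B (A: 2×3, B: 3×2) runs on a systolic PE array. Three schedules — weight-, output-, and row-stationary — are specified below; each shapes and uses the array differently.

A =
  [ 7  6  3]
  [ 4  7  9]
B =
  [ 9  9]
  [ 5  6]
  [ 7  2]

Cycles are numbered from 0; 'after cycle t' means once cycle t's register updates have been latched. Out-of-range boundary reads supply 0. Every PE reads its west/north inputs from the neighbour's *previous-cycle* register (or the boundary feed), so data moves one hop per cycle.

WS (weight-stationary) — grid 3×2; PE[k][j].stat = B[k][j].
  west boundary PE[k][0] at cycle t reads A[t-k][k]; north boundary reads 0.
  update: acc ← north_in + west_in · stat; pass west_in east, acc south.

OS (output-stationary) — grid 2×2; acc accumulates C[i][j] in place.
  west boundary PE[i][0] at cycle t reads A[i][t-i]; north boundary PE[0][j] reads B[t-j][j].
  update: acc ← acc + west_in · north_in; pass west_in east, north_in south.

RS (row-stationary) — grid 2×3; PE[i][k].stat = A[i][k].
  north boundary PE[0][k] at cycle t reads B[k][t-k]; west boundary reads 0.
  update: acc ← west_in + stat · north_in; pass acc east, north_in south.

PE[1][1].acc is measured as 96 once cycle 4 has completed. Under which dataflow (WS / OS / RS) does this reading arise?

WS [3×2] PE[1][1] across cycles:
  c0 r1c1: 0 / 0 / 0
  c1 r1c1: 0 / 0 / 0
  c2 r1c1: 99 / 6 / 99
  c3 r1c1: 78 / 7 / 78
  c4 r1c1: 0 / 0 / 0
OS [2×2] PE[1][1] across cycles:
  c0 r1c1: 0 / 0 / 0
  c1 r1c1: 0 / 0 / 0
  c2 r1c1: 36 / 4 / 9
  c3 r1c1: 78 / 7 / 6
  c4 r1c1: 96 / 9 / 2
RS [2×3] PE[1][1] across cycles:
  c0 r1c1: 0 / 0 / 0
  c1 r1c1: 0 / 0 / 0
  c2 r1c1: 71 / 71 / 5
  c3 r1c1: 78 / 78 / 6
  c4 r1c1: 0 / 0 / 0

dataflow = OS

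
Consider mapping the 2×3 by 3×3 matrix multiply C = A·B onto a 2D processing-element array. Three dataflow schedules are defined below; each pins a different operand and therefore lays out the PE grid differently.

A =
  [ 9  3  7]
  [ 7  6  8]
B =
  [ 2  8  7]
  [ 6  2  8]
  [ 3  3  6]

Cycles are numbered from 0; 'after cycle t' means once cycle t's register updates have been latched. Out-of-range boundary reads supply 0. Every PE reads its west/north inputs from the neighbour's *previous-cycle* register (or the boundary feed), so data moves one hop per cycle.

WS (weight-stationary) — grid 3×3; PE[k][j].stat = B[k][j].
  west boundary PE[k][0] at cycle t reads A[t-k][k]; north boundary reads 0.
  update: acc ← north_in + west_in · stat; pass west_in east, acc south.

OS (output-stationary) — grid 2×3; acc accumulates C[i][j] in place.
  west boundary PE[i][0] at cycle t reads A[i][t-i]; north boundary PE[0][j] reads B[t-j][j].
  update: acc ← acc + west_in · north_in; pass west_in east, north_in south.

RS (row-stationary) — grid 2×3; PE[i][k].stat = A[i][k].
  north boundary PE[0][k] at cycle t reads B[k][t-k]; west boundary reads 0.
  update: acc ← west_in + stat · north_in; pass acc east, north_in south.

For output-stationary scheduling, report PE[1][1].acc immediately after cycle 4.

OS on a 2×3 grid — tracing PE[1][1] and its feeders:
  step 0 · PE0,1: acc=0; fwd→0 fwd↓0
  step 0 · PE1,0: acc=0; fwd→0 fwd↓0
  step 0 · PE1,1: acc=0; fwd→0 fwd↓0
  step 1 · PE0,1: acc=72; fwd→9 fwd↓8
  step 1 · PE1,0: acc=14; fwd→7 fwd↓2
  step 1 · PE1,1: acc=0; fwd→0 fwd↓0
  step 2 · PE0,1: acc=78; fwd→3 fwd↓2
  step 2 · PE1,0: acc=50; fwd→6 fwd↓6
  step 2 · PE1,1: acc=56; fwd→7 fwd↓8
  step 3 · PE0,1: acc=99; fwd→7 fwd↓3
  step 3 · PE1,0: acc=74; fwd→8 fwd↓3
  step 3 · PE1,1: acc=68; fwd→6 fwd↓2
  step 4 · PE0,1: acc=99; fwd→0 fwd↓0
  step 4 · PE1,0: acc=74; fwd→0 fwd↓0
  step 4 · PE1,1: acc=92; fwd→8 fwd↓3

PE[1][1].acc = 92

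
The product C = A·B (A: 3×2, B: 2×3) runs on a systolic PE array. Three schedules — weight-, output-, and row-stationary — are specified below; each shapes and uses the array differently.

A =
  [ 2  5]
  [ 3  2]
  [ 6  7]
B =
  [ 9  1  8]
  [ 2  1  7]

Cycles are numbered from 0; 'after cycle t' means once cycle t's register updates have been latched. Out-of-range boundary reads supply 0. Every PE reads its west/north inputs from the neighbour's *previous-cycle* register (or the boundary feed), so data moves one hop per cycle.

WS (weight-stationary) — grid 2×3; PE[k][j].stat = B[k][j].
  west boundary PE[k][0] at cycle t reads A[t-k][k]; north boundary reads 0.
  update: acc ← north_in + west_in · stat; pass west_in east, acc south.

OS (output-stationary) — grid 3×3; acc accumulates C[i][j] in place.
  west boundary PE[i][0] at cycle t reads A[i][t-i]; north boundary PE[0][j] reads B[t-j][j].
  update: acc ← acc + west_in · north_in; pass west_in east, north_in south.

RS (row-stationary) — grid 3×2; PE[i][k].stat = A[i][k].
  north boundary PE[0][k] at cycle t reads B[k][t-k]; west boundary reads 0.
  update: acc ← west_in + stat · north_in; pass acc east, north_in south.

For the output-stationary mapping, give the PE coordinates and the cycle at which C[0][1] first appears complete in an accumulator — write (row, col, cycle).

(row, col, cycle) = (0, 1, 2)

OS — PE[0][1] is where C[0][1] collects:
  t=0 PE[0][1]: acc=0 h=0 v=0
  t=1 PE[0][1]: acc=2 h=2 v=1
  t=2 PE[0][1]: acc=7 h=5 v=1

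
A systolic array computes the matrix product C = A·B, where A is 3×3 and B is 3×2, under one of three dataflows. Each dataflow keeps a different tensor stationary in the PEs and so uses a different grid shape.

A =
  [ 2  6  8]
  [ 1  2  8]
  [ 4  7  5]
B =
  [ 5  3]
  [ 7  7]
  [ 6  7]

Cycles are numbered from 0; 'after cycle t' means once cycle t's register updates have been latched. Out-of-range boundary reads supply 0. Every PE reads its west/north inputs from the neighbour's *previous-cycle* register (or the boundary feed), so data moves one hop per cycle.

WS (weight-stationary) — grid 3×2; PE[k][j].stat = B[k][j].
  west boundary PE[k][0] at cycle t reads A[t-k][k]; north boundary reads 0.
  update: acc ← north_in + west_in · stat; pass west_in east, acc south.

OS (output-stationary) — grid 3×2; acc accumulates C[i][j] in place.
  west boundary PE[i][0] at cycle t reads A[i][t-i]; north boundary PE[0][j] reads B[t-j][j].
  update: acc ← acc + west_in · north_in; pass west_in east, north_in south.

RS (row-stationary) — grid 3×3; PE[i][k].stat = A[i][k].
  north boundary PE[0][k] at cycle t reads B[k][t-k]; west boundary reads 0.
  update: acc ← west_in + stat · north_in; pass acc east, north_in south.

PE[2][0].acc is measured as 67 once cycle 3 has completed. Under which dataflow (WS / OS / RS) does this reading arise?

WS (3×2 grid), PE[2][0]:
  0: (2,0).acc=0  regs=<0,0>
  1: (2,0).acc=0  regs=<0,0>
  2: (2,0).acc=100  regs=<8,100>
  3: (2,0).acc=67  regs=<8,67>
OS (3×2 grid), PE[2][0]:
  0: (2,0).acc=0  regs=<0,0>
  1: (2,0).acc=0  regs=<0,0>
  2: (2,0).acc=20  regs=<4,5>
  3: (2,0).acc=69  regs=<7,7>
RS (3×3 grid), PE[2][0]:
  0: (2,0).acc=0  regs=<0,0>
  1: (2,0).acc=0  regs=<0,0>
  2: (2,0).acc=20  regs=<20,5>
  3: (2,0).acc=12  regs=<12,3>

dataflow = WS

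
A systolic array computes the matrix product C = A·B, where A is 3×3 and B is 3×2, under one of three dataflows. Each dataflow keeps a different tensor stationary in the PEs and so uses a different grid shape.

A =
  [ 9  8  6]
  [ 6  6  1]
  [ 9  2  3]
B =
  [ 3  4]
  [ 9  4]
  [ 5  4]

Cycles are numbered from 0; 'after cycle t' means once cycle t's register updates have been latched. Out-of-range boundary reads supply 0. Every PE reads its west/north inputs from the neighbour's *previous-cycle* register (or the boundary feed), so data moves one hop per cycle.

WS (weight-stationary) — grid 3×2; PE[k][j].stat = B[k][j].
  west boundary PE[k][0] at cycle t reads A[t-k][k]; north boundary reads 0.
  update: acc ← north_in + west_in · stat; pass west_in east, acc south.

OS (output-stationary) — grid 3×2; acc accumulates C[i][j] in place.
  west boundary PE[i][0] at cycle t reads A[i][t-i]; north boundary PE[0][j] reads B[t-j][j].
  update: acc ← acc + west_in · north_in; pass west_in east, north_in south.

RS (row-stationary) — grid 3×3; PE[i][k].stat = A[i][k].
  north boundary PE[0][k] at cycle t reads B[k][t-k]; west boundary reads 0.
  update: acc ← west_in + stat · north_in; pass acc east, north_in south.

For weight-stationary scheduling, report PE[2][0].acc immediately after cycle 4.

WS 3×2: PE[2][0] cycle-by-cycle (with neighbour feeds):
  c0 r1c0: 0 / 0 / 0
  c0 r2c0: 0 / 0 / 0
  c1 r1c0: 99 / 8 / 99
  c1 r2c0: 0 / 0 / 0
  c2 r1c0: 72 / 6 / 72
  c2 r2c0: 129 / 6 / 129
  c3 r1c0: 45 / 2 / 45
  c3 r2c0: 77 / 1 / 77
  c4 r1c0: 0 / 0 / 0
  c4 r2c0: 60 / 3 / 60

PE[2][0].acc = 60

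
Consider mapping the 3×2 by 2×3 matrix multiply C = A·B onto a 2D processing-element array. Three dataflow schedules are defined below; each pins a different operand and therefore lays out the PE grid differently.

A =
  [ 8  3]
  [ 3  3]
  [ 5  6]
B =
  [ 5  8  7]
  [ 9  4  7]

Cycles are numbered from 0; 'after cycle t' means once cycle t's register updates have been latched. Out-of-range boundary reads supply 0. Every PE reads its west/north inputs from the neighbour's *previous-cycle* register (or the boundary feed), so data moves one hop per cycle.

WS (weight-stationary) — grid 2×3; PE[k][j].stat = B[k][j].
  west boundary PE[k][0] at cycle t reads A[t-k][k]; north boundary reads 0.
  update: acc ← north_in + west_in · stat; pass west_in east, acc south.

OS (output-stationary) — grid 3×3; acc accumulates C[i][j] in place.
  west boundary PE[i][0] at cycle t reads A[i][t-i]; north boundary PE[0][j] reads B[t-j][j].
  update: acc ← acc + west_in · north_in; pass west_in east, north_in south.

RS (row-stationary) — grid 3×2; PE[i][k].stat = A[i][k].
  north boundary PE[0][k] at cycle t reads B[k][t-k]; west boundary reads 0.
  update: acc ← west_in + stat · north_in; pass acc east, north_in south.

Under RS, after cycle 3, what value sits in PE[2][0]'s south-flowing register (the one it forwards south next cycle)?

RS (3×2). Following PE[2][0] plus its west/north inputs:
  0: (1,0).acc=0  regs=<0,0>
  0: (2,0).acc=0  regs=<0,0>
  1: (1,0).acc=15  regs=<15,5>
  1: (2,0).acc=0  regs=<0,0>
  2: (1,0).acc=24  regs=<24,8>
  2: (2,0).acc=25  regs=<25,5>
  3: (1,0).acc=21  regs=<21,7>
  3: (2,0).acc=40  regs=<40,8>

register = 8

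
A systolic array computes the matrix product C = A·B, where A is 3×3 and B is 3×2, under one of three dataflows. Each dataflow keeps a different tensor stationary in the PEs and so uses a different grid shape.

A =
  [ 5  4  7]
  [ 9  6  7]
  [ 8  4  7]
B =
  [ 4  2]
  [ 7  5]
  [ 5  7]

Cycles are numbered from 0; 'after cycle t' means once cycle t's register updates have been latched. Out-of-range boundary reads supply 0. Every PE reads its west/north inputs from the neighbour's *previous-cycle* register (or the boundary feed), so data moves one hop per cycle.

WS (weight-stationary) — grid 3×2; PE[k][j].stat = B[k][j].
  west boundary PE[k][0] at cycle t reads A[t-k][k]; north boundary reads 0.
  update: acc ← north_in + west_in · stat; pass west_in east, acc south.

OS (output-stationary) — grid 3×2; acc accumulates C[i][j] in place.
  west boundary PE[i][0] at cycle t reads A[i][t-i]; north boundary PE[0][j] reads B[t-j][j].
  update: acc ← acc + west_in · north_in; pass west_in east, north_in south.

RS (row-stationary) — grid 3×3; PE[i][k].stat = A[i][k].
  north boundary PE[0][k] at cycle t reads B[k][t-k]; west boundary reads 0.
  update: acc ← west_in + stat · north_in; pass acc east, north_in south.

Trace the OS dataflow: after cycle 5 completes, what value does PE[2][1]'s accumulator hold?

OS on a 3×2 grid — tracing PE[2][1] and its feeders:
  0: (1,1).acc=0  regs=<0,0>
  0: (2,0).acc=0  regs=<0,0>
  0: (2,1).acc=0  regs=<0,0>
  1: (1,1).acc=0  regs=<0,0>
  1: (2,0).acc=0  regs=<0,0>
  1: (2,1).acc=0  regs=<0,0>
  2: (1,1).acc=18  regs=<9,2>
  2: (2,0).acc=32  regs=<8,4>
  2: (2,1).acc=0  regs=<0,0>
  3: (1,1).acc=48  regs=<6,5>
  3: (2,0).acc=60  regs=<4,7>
  3: (2,1).acc=16  regs=<8,2>
  4: (1,1).acc=97  regs=<7,7>
  4: (2,0).acc=95  regs=<7,5>
  4: (2,1).acc=36  regs=<4,5>
  5: (1,1).acc=97  regs=<0,0>
  5: (2,0).acc=95  regs=<0,0>
  5: (2,1).acc=85  regs=<7,7>

PE[2][1].acc = 85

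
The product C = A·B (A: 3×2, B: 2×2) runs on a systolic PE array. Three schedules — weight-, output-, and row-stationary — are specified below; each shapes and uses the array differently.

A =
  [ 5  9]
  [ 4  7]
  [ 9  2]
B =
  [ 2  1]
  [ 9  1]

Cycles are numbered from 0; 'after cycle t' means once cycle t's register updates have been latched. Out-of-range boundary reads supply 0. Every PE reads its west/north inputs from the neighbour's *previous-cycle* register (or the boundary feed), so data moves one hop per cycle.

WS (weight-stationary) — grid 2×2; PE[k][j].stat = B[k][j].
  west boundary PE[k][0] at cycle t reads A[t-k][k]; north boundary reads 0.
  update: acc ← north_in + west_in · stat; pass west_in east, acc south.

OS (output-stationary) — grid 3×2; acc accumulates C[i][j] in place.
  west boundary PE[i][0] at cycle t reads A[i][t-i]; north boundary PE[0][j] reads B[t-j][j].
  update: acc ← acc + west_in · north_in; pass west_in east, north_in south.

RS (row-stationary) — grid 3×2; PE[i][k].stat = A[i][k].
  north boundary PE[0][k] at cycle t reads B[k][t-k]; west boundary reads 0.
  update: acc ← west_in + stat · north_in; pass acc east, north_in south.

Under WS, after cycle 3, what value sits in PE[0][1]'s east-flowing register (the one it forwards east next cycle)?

Tracing WS — 2×2 array, target PE[0][1]:
  after 0 — PE[0][0] acc=10, pass-E 5, pass-S 10
  after 0 — PE[0][1] acc=0, pass-E 0, pass-S 0
  after 1 — PE[0][0] acc=8, pass-E 4, pass-S 8
  after 1 — PE[0][1] acc=5, pass-E 5, pass-S 5
  after 2 — PE[0][0] acc=18, pass-E 9, pass-S 18
  after 2 — PE[0][1] acc=4, pass-E 4, pass-S 4
  after 3 — PE[0][0] acc=0, pass-E 0, pass-S 0
  after 3 — PE[0][1] acc=9, pass-E 9, pass-S 9

register = 9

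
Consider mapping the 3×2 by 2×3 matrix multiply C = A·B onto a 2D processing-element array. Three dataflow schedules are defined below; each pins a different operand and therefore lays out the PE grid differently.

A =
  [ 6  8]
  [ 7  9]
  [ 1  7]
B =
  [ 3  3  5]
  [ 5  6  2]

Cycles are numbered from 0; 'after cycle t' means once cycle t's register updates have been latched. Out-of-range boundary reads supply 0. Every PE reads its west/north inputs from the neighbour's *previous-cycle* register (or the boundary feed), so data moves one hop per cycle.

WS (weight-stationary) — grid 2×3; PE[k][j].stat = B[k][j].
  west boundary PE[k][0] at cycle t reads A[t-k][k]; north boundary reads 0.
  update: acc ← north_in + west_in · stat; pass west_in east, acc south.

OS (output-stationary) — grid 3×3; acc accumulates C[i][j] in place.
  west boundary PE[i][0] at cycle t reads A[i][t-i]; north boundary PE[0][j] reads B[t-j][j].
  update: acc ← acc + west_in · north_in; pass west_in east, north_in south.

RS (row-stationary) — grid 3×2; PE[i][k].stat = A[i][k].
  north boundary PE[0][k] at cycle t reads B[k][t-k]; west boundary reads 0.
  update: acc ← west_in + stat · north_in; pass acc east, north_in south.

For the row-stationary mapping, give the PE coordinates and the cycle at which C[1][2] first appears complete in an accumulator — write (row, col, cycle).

(row, col, cycle) = (1, 1, 4)

RS — PE[1][1] is where C[1][2] collects:
  @0  [1,1]  acc 0  |  →0  ↓0
  @1  [1,1]  acc 0  |  →0  ↓0
  @2  [1,1]  acc 66  |  →66  ↓5
  @3  [1,1]  acc 75  |  →75  ↓6
  @4  [1,1]  acc 53  |  →53  ↓2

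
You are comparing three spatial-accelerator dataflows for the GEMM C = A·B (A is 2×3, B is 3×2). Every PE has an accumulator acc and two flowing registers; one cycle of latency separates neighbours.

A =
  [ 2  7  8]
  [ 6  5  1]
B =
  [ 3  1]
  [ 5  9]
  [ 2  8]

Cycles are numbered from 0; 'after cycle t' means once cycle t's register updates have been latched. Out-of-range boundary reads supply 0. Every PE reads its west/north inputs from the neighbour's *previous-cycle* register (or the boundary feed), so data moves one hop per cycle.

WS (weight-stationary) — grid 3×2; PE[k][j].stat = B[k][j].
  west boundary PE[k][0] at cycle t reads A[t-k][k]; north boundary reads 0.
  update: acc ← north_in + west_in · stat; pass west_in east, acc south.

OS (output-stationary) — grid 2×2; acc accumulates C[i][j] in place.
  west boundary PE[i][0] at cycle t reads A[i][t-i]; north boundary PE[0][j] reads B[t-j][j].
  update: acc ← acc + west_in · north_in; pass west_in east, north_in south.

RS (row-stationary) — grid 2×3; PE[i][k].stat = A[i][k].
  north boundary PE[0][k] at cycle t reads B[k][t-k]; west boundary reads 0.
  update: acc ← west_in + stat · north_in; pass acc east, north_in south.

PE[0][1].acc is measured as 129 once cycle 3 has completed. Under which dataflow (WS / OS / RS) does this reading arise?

— WS: 3×2; PE[0][1] trace:
  t=0 PE[0][1]: acc=0 h=0 v=0
  t=1 PE[0][1]: acc=2 h=2 v=2
  t=2 PE[0][1]: acc=6 h=6 v=6
  t=3 PE[0][1]: acc=0 h=0 v=0
— OS: 2×2; PE[0][1] trace:
  t=0 PE[0][1]: acc=0 h=0 v=0
  t=1 PE[0][1]: acc=2 h=2 v=1
  t=2 PE[0][1]: acc=65 h=7 v=9
  t=3 PE[0][1]: acc=129 h=8 v=8
— RS: 2×3; PE[0][1] trace:
  t=0 PE[0][1]: acc=0 h=0 v=0
  t=1 PE[0][1]: acc=41 h=41 v=5
  t=2 PE[0][1]: acc=65 h=65 v=9
  t=3 PE[0][1]: acc=0 h=0 v=0

dataflow = OS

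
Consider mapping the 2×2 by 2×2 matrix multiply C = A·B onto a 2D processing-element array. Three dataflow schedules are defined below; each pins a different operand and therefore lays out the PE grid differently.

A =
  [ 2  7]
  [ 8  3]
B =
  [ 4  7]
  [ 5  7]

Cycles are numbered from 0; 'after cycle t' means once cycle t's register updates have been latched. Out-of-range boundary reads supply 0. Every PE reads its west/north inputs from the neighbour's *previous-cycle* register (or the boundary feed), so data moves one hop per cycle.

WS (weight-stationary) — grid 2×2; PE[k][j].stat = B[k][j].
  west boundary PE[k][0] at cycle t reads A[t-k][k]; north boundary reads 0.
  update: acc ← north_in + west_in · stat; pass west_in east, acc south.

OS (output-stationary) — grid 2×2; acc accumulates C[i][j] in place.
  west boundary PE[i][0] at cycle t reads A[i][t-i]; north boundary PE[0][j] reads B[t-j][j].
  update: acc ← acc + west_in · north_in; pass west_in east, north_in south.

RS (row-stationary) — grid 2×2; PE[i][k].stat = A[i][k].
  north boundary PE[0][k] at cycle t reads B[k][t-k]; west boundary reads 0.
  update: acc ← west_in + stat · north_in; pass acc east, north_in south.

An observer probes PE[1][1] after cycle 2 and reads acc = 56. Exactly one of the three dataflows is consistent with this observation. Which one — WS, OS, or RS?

dataflow = OS

WS [2×2] PE[1][1] across cycles:
  c0 r1c1: 0 / 0 / 0
  c1 r1c1: 0 / 0 / 0
  c2 r1c1: 63 / 7 / 63
OS [2×2] PE[1][1] across cycles:
  c0 r1c1: 0 / 0 / 0
  c1 r1c1: 0 / 0 / 0
  c2 r1c1: 56 / 8 / 7
RS [2×2] PE[1][1] across cycles:
  c0 r1c1: 0 / 0 / 0
  c1 r1c1: 0 / 0 / 0
  c2 r1c1: 47 / 47 / 5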